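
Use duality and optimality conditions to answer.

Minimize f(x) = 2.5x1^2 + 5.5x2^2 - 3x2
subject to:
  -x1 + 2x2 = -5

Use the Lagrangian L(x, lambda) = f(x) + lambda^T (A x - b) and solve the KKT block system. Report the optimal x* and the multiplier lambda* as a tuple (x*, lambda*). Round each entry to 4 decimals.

Form the Lagrangian:
  L(x, lambda) = (1/2) x^T Q x + c^T x + lambda^T (A x - b)
Stationarity (grad_x L = 0): Q x + c + A^T lambda = 0.
Primal feasibility: A x = b.

This gives the KKT block system:
  [ Q   A^T ] [ x     ]   [-c ]
  [ A    0  ] [ lambda ] = [ b ]

Solving the linear system:
  x*      = (1.9677, -1.5161)
  lambda* = (9.8387)
  f(x*)   = 26.871

x* = (1.9677, -1.5161), lambda* = (9.8387)


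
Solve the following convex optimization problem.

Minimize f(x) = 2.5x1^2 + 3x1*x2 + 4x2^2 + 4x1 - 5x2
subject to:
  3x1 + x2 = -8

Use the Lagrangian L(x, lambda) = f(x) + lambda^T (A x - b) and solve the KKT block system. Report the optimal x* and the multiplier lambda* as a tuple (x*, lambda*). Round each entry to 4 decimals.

Form the Lagrangian:
  L(x, lambda) = (1/2) x^T Q x + c^T x + lambda^T (A x - b)
Stationarity (grad_x L = 0): Q x + c + A^T lambda = 0.
Primal feasibility: A x = b.

This gives the KKT block system:
  [ Q   A^T ] [ x     ]   [-c ]
  [ A    0  ] [ lambda ] = [ b ]

Solving the linear system:
  x*      = (-3.1695, 1.5085)
  lambda* = (2.4407)
  f(x*)   = -0.3475

x* = (-3.1695, 1.5085), lambda* = (2.4407)


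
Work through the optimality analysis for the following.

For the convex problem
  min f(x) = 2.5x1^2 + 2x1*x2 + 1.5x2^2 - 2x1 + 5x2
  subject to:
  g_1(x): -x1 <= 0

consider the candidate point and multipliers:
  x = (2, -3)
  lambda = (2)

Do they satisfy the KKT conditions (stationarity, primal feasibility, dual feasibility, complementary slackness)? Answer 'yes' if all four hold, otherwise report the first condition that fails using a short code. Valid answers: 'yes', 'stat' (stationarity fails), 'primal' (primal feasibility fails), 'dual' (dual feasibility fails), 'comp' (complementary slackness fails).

Gradient of f: grad f(x) = Q x + c = (2, 0)
Constraint values g_i(x) = a_i^T x - b_i:
  g_1((2, -3)) = -2
Stationarity residual: grad f(x) + sum_i lambda_i a_i = (0, 0)
  -> stationarity OK
Primal feasibility (all g_i <= 0): OK
Dual feasibility (all lambda_i >= 0): OK
Complementary slackness (lambda_i * g_i(x) = 0 for all i): FAILS

Verdict: the first failing condition is complementary_slackness -> comp.

comp


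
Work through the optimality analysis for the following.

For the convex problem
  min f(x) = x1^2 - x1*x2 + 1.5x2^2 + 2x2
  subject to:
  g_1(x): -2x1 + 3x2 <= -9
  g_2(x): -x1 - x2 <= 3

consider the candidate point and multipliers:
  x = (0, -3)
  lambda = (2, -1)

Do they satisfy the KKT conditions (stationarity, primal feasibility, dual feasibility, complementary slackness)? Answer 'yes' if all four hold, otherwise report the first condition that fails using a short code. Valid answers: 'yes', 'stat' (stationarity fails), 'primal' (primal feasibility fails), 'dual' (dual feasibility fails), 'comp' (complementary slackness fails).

Gradient of f: grad f(x) = Q x + c = (3, -7)
Constraint values g_i(x) = a_i^T x - b_i:
  g_1((0, -3)) = 0
  g_2((0, -3)) = 0
Stationarity residual: grad f(x) + sum_i lambda_i a_i = (0, 0)
  -> stationarity OK
Primal feasibility (all g_i <= 0): OK
Dual feasibility (all lambda_i >= 0): FAILS
Complementary slackness (lambda_i * g_i(x) = 0 for all i): OK

Verdict: the first failing condition is dual_feasibility -> dual.

dual


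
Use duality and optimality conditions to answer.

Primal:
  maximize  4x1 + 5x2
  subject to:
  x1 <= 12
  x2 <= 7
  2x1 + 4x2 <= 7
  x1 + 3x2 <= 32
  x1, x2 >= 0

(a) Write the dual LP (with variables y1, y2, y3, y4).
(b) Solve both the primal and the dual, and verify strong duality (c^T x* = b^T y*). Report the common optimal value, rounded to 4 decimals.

The standard primal-dual pair for 'max c^T x s.t. A x <= b, x >= 0' is:
  Dual:  min b^T y  s.t.  A^T y >= c,  y >= 0.

So the dual LP is:
  minimize  12y1 + 7y2 + 7y3 + 32y4
  subject to:
    y1 + 2y3 + y4 >= 4
    y2 + 4y3 + 3y4 >= 5
    y1, y2, y3, y4 >= 0

Solving the primal: x* = (3.5, 0).
  primal value c^T x* = 14.
Solving the dual: y* = (0, 0, 2, 0).
  dual value b^T y* = 14.
Strong duality: c^T x* = b^T y*. Confirmed.

14


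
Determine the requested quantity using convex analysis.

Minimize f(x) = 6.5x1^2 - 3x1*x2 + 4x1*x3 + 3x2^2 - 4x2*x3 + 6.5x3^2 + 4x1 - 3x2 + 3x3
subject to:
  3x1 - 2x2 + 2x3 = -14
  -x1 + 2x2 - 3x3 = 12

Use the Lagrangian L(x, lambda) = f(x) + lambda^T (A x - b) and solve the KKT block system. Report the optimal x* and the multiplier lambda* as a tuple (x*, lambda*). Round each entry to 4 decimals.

Form the Lagrangian:
  L(x, lambda) = (1/2) x^T Q x + c^T x + lambda^T (A x - b)
Stationarity (grad_x L = 0): Q x + c + A^T lambda = 0.
Primal feasibility: A x = b.

This gives the KKT block system:
  [ Q   A^T ] [ x     ]   [-c ]
  [ A    0  ] [ lambda ] = [ b ]

Solving the linear system:
  x*      = (-1.5677, 3.5129, -1.1355)
  lambda* = (8.9, -4.7613)
  f(x*)   = 80.7597

x* = (-1.5677, 3.5129, -1.1355), lambda* = (8.9, -4.7613)


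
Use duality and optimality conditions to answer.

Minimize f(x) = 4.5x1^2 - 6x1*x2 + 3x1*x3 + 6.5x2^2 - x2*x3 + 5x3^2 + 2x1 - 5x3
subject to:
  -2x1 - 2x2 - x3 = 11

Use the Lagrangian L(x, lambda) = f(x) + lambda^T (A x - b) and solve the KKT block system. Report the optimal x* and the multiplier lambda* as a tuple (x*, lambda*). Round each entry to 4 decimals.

Form the Lagrangian:
  L(x, lambda) = (1/2) x^T Q x + c^T x + lambda^T (A x - b)
Stationarity (grad_x L = 0): Q x + c + A^T lambda = 0.
Primal feasibility: A x = b.

This gives the KKT block system:
  [ Q   A^T ] [ x     ]   [-c ]
  [ A    0  ] [ lambda ] = [ b ]

Solving the linear system:
  x*      = (-3.402, -2.4376, 0.6791)
  lambda* = (-5.9777)
  f(x*)   = 27.7775

x* = (-3.402, -2.4376, 0.6791), lambda* = (-5.9777)


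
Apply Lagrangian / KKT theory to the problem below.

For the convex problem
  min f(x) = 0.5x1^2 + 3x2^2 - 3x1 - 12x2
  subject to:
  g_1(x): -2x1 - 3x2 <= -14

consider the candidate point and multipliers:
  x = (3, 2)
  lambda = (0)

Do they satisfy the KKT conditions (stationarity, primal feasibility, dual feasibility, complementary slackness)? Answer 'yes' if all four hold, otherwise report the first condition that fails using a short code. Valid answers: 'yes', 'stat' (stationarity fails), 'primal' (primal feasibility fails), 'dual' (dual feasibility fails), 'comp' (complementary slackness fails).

Gradient of f: grad f(x) = Q x + c = (0, 0)
Constraint values g_i(x) = a_i^T x - b_i:
  g_1((3, 2)) = 2
Stationarity residual: grad f(x) + sum_i lambda_i a_i = (0, 0)
  -> stationarity OK
Primal feasibility (all g_i <= 0): FAILS
Dual feasibility (all lambda_i >= 0): OK
Complementary slackness (lambda_i * g_i(x) = 0 for all i): OK

Verdict: the first failing condition is primal_feasibility -> primal.

primal


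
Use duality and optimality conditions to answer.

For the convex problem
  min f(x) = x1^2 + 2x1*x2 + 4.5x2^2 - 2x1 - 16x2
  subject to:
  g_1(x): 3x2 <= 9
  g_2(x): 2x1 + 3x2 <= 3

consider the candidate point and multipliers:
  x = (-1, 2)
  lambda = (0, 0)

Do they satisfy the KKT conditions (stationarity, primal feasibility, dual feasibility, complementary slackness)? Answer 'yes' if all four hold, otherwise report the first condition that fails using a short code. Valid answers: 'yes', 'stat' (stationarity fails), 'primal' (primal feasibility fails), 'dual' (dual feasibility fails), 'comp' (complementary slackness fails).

Gradient of f: grad f(x) = Q x + c = (0, 0)
Constraint values g_i(x) = a_i^T x - b_i:
  g_1((-1, 2)) = -3
  g_2((-1, 2)) = 1
Stationarity residual: grad f(x) + sum_i lambda_i a_i = (0, 0)
  -> stationarity OK
Primal feasibility (all g_i <= 0): FAILS
Dual feasibility (all lambda_i >= 0): OK
Complementary slackness (lambda_i * g_i(x) = 0 for all i): OK

Verdict: the first failing condition is primal_feasibility -> primal.

primal


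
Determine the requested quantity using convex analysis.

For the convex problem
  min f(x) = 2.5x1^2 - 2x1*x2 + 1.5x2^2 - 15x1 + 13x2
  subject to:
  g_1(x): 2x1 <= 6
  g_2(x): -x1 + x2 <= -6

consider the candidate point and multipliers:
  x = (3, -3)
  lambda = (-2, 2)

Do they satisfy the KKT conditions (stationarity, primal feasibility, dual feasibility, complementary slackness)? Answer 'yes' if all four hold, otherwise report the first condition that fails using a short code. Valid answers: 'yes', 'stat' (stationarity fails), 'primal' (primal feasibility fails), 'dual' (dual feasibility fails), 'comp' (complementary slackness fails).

Gradient of f: grad f(x) = Q x + c = (6, -2)
Constraint values g_i(x) = a_i^T x - b_i:
  g_1((3, -3)) = 0
  g_2((3, -3)) = 0
Stationarity residual: grad f(x) + sum_i lambda_i a_i = (0, 0)
  -> stationarity OK
Primal feasibility (all g_i <= 0): OK
Dual feasibility (all lambda_i >= 0): FAILS
Complementary slackness (lambda_i * g_i(x) = 0 for all i): OK

Verdict: the first failing condition is dual_feasibility -> dual.

dual


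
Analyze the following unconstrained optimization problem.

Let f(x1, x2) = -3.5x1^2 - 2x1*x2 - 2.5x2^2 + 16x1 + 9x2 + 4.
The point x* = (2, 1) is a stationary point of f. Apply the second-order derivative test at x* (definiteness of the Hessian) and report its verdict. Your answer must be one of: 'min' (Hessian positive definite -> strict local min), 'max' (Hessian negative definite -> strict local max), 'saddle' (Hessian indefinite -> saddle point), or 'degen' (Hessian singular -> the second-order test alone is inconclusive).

Compute the Hessian H = grad^2 f:
  H = [[-7, -2], [-2, -5]]
Verify stationarity: grad f(x*) = H x* + g = (0, 0).
Eigenvalues of H: -8.2361, -3.7639.
Both eigenvalues < 0, so H is negative definite -> x* is a strict local max.

max


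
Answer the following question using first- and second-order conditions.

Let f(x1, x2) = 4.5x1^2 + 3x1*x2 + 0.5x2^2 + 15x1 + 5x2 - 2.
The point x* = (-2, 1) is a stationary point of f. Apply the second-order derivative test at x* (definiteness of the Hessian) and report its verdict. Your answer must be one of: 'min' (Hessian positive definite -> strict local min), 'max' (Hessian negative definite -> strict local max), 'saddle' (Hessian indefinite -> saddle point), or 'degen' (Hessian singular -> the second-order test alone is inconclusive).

Compute the Hessian H = grad^2 f:
  H = [[9, 3], [3, 1]]
Verify stationarity: grad f(x*) = H x* + g = (0, 0).
Eigenvalues of H: 0, 10.
H has a zero eigenvalue (singular; positive semidefinite but not definite), so H is neither positive definite, negative definite, nor indefinite. The second-order test alone is inconclusive -> degen.
(Indeed, f is constant along the null direction of H through x*, so x* is not a strict local extremum.)

degen


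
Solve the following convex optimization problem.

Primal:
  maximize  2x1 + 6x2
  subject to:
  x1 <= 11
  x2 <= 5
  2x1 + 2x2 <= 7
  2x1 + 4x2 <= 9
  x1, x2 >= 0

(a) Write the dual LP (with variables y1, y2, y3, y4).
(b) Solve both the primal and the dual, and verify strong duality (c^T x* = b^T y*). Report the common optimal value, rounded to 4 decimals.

The standard primal-dual pair for 'max c^T x s.t. A x <= b, x >= 0' is:
  Dual:  min b^T y  s.t.  A^T y >= c,  y >= 0.

So the dual LP is:
  minimize  11y1 + 5y2 + 7y3 + 9y4
  subject to:
    y1 + 2y3 + 2y4 >= 2
    y2 + 2y3 + 4y4 >= 6
    y1, y2, y3, y4 >= 0

Solving the primal: x* = (0, 2.25).
  primal value c^T x* = 13.5.
Solving the dual: y* = (0, 0, 0, 1.5).
  dual value b^T y* = 13.5.
Strong duality: c^T x* = b^T y*. Confirmed.

13.5


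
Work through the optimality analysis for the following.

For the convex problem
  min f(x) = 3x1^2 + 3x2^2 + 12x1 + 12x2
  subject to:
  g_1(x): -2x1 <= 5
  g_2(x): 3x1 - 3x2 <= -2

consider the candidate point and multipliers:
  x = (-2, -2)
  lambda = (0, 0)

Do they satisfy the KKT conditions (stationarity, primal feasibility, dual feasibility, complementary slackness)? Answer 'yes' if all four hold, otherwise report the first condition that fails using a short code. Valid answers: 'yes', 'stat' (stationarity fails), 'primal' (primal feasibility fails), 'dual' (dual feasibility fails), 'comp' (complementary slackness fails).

Gradient of f: grad f(x) = Q x + c = (0, 0)
Constraint values g_i(x) = a_i^T x - b_i:
  g_1((-2, -2)) = -1
  g_2((-2, -2)) = 2
Stationarity residual: grad f(x) + sum_i lambda_i a_i = (0, 0)
  -> stationarity OK
Primal feasibility (all g_i <= 0): FAILS
Dual feasibility (all lambda_i >= 0): OK
Complementary slackness (lambda_i * g_i(x) = 0 for all i): OK

Verdict: the first failing condition is primal_feasibility -> primal.

primal


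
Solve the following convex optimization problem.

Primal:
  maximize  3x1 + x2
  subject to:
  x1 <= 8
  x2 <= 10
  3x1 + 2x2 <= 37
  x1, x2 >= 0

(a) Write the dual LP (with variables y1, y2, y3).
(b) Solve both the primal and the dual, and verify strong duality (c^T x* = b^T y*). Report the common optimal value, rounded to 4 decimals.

The standard primal-dual pair for 'max c^T x s.t. A x <= b, x >= 0' is:
  Dual:  min b^T y  s.t.  A^T y >= c,  y >= 0.

So the dual LP is:
  minimize  8y1 + 10y2 + 37y3
  subject to:
    y1 + 3y3 >= 3
    y2 + 2y3 >= 1
    y1, y2, y3 >= 0

Solving the primal: x* = (8, 6.5).
  primal value c^T x* = 30.5.
Solving the dual: y* = (1.5, 0, 0.5).
  dual value b^T y* = 30.5.
Strong duality: c^T x* = b^T y*. Confirmed.

30.5


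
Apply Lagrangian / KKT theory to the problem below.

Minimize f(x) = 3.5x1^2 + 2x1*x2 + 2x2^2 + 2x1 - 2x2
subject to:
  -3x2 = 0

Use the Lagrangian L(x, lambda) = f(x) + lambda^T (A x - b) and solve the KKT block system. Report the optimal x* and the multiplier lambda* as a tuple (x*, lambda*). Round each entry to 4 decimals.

Form the Lagrangian:
  L(x, lambda) = (1/2) x^T Q x + c^T x + lambda^T (A x - b)
Stationarity (grad_x L = 0): Q x + c + A^T lambda = 0.
Primal feasibility: A x = b.

This gives the KKT block system:
  [ Q   A^T ] [ x     ]   [-c ]
  [ A    0  ] [ lambda ] = [ b ]

Solving the linear system:
  x*      = (-0.2857, 0)
  lambda* = (-0.8571)
  f(x*)   = -0.2857

x* = (-0.2857, 0), lambda* = (-0.8571)


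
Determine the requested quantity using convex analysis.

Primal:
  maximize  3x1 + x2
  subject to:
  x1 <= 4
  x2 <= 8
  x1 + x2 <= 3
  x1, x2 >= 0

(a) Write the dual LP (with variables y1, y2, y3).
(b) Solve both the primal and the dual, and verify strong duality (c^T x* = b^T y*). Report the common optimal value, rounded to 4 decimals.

The standard primal-dual pair for 'max c^T x s.t. A x <= b, x >= 0' is:
  Dual:  min b^T y  s.t.  A^T y >= c,  y >= 0.

So the dual LP is:
  minimize  4y1 + 8y2 + 3y3
  subject to:
    y1 + y3 >= 3
    y2 + y3 >= 1
    y1, y2, y3 >= 0

Solving the primal: x* = (3, 0).
  primal value c^T x* = 9.
Solving the dual: y* = (0, 0, 3).
  dual value b^T y* = 9.
Strong duality: c^T x* = b^T y*. Confirmed.

9


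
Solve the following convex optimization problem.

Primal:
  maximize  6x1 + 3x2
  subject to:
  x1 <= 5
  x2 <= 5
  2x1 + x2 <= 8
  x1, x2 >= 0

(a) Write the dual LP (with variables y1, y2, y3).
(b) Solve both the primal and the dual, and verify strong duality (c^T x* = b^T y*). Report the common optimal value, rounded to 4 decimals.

The standard primal-dual pair for 'max c^T x s.t. A x <= b, x >= 0' is:
  Dual:  min b^T y  s.t.  A^T y >= c,  y >= 0.

So the dual LP is:
  minimize  5y1 + 5y2 + 8y3
  subject to:
    y1 + 2y3 >= 6
    y2 + y3 >= 3
    y1, y2, y3 >= 0

Solving the primal: x* = (4, 0).
  primal value c^T x* = 24.
Solving the dual: y* = (0, 0, 3).
  dual value b^T y* = 24.
Strong duality: c^T x* = b^T y*. Confirmed.

24


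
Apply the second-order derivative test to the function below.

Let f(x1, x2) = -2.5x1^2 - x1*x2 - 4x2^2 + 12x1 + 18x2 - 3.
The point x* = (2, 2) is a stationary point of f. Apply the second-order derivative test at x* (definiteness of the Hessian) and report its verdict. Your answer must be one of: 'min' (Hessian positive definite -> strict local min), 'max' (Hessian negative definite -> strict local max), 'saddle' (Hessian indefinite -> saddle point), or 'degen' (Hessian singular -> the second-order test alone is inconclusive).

Compute the Hessian H = grad^2 f:
  H = [[-5, -1], [-1, -8]]
Verify stationarity: grad f(x*) = H x* + g = (0, 0).
Eigenvalues of H: -8.3028, -4.6972.
Both eigenvalues < 0, so H is negative definite -> x* is a strict local max.

max


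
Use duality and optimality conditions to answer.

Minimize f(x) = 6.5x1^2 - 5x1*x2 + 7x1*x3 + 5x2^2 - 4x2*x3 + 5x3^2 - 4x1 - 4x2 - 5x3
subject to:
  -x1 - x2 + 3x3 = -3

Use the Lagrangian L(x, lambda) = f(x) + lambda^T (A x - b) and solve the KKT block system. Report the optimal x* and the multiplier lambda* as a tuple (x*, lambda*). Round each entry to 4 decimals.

Form the Lagrangian:
  L(x, lambda) = (1/2) x^T Q x + c^T x + lambda^T (A x - b)
Stationarity (grad_x L = 0): Q x + c + A^T lambda = 0.
Primal feasibility: A x = b.

This gives the KKT block system:
  [ Q   A^T ] [ x     ]   [-c ]
  [ A    0  ] [ lambda ] = [ b ]

Solving the linear system:
  x*      = (0.9956, 0.9327, -0.3572)
  lambda* = (1.7781)
  f(x*)   = -0.2962

x* = (0.9956, 0.9327, -0.3572), lambda* = (1.7781)


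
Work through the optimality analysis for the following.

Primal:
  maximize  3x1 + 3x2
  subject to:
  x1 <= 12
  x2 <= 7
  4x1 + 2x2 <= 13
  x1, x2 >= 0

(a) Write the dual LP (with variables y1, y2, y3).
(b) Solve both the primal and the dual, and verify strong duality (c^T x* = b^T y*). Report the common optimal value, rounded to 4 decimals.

The standard primal-dual pair for 'max c^T x s.t. A x <= b, x >= 0' is:
  Dual:  min b^T y  s.t.  A^T y >= c,  y >= 0.

So the dual LP is:
  minimize  12y1 + 7y2 + 13y3
  subject to:
    y1 + 4y3 >= 3
    y2 + 2y3 >= 3
    y1, y2, y3 >= 0

Solving the primal: x* = (0, 6.5).
  primal value c^T x* = 19.5.
Solving the dual: y* = (0, 0, 1.5).
  dual value b^T y* = 19.5.
Strong duality: c^T x* = b^T y*. Confirmed.

19.5


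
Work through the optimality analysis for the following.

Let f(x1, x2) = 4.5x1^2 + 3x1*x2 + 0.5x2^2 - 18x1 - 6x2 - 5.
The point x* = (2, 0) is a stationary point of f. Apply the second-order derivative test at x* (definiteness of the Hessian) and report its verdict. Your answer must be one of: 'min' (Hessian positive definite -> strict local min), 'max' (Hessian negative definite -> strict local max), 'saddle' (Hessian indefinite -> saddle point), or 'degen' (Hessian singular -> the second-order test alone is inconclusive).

Compute the Hessian H = grad^2 f:
  H = [[9, 3], [3, 1]]
Verify stationarity: grad f(x*) = H x* + g = (0, 0).
Eigenvalues of H: 0, 10.
H has a zero eigenvalue (singular; positive semidefinite but not definite), so H is neither positive definite, negative definite, nor indefinite. The second-order test alone is inconclusive -> degen.
(Indeed, f is constant along the null direction of H through x*, so x* is not a strict local extremum.)

degen


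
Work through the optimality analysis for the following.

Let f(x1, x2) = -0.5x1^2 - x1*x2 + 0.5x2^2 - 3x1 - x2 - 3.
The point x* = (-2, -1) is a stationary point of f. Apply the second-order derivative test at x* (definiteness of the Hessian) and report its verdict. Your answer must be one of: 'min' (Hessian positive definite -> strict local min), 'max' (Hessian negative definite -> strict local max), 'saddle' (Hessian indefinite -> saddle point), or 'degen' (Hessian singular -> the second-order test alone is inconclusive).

Compute the Hessian H = grad^2 f:
  H = [[-1, -1], [-1, 1]]
Verify stationarity: grad f(x*) = H x* + g = (0, 0).
Eigenvalues of H: -1.4142, 1.4142.
Eigenvalues have mixed signs, so H is indefinite -> x* is a saddle point.

saddle


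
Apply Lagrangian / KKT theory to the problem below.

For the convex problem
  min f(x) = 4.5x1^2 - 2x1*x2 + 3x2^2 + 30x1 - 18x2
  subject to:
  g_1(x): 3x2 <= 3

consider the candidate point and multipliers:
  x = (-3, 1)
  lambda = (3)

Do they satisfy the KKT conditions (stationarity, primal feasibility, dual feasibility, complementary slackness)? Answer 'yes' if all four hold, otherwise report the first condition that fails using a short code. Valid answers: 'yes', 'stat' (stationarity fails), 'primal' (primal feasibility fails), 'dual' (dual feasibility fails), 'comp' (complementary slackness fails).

Gradient of f: grad f(x) = Q x + c = (1, -6)
Constraint values g_i(x) = a_i^T x - b_i:
  g_1((-3, 1)) = 0
Stationarity residual: grad f(x) + sum_i lambda_i a_i = (1, 3)
  -> stationarity FAILS
Primal feasibility (all g_i <= 0): OK
Dual feasibility (all lambda_i >= 0): OK
Complementary slackness (lambda_i * g_i(x) = 0 for all i): OK

Verdict: the first failing condition is stationarity -> stat.

stat


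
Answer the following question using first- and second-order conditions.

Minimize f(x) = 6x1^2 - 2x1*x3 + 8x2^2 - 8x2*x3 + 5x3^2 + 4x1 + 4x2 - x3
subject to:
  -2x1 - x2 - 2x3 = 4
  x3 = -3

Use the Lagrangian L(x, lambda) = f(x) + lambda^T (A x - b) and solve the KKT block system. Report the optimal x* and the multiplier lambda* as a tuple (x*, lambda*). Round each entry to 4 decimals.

Form the Lagrangian:
  L(x, lambda) = (1/2) x^T Q x + c^T x + lambda^T (A x - b)
Stationarity (grad_x L = 0): Q x + c + A^T lambda = 0.
Primal feasibility: A x = b.

This gives the KKT block system:
  [ Q   A^T ] [ x     ]   [-c ]
  [ A    0  ] [ lambda ] = [ b ]

Solving the linear system:
  x*      = (1.4474, -0.8947, -3)
  lambda* = (13.6842, 54.1053)
  f(x*)   = 56.3947

x* = (1.4474, -0.8947, -3), lambda* = (13.6842, 54.1053)


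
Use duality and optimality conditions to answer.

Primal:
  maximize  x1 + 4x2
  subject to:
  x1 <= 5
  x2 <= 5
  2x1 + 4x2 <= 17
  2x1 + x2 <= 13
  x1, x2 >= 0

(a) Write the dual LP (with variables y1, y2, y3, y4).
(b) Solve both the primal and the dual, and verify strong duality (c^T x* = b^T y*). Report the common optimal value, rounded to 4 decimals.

The standard primal-dual pair for 'max c^T x s.t. A x <= b, x >= 0' is:
  Dual:  min b^T y  s.t.  A^T y >= c,  y >= 0.

So the dual LP is:
  minimize  5y1 + 5y2 + 17y3 + 13y4
  subject to:
    y1 + 2y3 + 2y4 >= 1
    y2 + 4y3 + y4 >= 4
    y1, y2, y3, y4 >= 0

Solving the primal: x* = (0, 4.25).
  primal value c^T x* = 17.
Solving the dual: y* = (0, 0, 1, 0).
  dual value b^T y* = 17.
Strong duality: c^T x* = b^T y*. Confirmed.

17


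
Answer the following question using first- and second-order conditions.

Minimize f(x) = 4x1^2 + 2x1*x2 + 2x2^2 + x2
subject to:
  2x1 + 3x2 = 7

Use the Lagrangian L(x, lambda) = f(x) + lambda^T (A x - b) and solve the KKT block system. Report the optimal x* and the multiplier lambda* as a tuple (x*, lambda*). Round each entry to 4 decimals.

Form the Lagrangian:
  L(x, lambda) = (1/2) x^T Q x + c^T x + lambda^T (A x - b)
Stationarity (grad_x L = 0): Q x + c + A^T lambda = 0.
Primal feasibility: A x = b.

This gives the KKT block system:
  [ Q   A^T ] [ x     ]   [-c ]
  [ A    0  ] [ lambda ] = [ b ]

Solving the linear system:
  x*      = (0.3125, 2.125)
  lambda* = (-3.375)
  f(x*)   = 12.875

x* = (0.3125, 2.125), lambda* = (-3.375)


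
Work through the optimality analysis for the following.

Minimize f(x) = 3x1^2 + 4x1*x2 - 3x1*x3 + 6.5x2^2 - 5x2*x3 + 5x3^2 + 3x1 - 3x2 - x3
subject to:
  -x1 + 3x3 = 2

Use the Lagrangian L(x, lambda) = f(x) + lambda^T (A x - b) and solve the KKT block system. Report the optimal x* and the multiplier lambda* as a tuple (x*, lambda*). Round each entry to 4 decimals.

Form the Lagrangian:
  L(x, lambda) = (1/2) x^T Q x + c^T x + lambda^T (A x - b)
Stationarity (grad_x L = 0): Q x + c + A^T lambda = 0.
Primal feasibility: A x = b.

This gives the KKT block system:
  [ Q   A^T ] [ x     ]   [-c ]
  [ A    0  ] [ lambda ] = [ b ]

Solving the linear system:
  x*      = (-0.8579, 0.6412, 0.3807)
  lambda* = (-0.725)
  f(x*)   = -1.714

x* = (-0.8579, 0.6412, 0.3807), lambda* = (-0.725)


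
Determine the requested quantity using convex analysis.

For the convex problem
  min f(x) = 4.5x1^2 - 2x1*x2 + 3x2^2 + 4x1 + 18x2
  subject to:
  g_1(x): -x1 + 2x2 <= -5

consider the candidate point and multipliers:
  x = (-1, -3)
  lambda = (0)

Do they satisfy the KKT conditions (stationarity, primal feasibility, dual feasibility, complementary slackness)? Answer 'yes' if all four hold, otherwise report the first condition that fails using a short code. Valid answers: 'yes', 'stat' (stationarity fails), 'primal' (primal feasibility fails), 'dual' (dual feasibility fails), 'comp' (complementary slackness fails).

Gradient of f: grad f(x) = Q x + c = (1, 2)
Constraint values g_i(x) = a_i^T x - b_i:
  g_1((-1, -3)) = 0
Stationarity residual: grad f(x) + sum_i lambda_i a_i = (1, 2)
  -> stationarity FAILS
Primal feasibility (all g_i <= 0): OK
Dual feasibility (all lambda_i >= 0): OK
Complementary slackness (lambda_i * g_i(x) = 0 for all i): OK

Verdict: the first failing condition is stationarity -> stat.

stat


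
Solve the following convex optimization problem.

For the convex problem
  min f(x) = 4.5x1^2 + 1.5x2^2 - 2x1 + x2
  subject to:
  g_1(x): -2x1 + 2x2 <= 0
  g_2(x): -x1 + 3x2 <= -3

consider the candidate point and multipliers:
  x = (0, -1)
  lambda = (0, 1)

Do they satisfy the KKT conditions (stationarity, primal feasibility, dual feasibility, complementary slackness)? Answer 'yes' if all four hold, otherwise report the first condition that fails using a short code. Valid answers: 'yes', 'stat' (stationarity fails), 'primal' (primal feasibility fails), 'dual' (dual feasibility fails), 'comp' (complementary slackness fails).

Gradient of f: grad f(x) = Q x + c = (-2, -2)
Constraint values g_i(x) = a_i^T x - b_i:
  g_1((0, -1)) = -2
  g_2((0, -1)) = 0
Stationarity residual: grad f(x) + sum_i lambda_i a_i = (-3, 1)
  -> stationarity FAILS
Primal feasibility (all g_i <= 0): OK
Dual feasibility (all lambda_i >= 0): OK
Complementary slackness (lambda_i * g_i(x) = 0 for all i): OK

Verdict: the first failing condition is stationarity -> stat.

stat


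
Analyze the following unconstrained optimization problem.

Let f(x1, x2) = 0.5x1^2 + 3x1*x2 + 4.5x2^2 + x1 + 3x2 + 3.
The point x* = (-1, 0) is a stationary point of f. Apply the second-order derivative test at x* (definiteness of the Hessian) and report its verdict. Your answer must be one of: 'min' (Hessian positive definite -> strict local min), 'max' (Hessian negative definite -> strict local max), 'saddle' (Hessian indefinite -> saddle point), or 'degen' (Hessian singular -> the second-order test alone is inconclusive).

Compute the Hessian H = grad^2 f:
  H = [[1, 3], [3, 9]]
Verify stationarity: grad f(x*) = H x* + g = (0, 0).
Eigenvalues of H: 0, 10.
H has a zero eigenvalue (singular; positive semidefinite but not definite), so H is neither positive definite, negative definite, nor indefinite. The second-order test alone is inconclusive -> degen.
(Indeed, f is constant along the null direction of H through x*, so x* is not a strict local extremum.)

degen


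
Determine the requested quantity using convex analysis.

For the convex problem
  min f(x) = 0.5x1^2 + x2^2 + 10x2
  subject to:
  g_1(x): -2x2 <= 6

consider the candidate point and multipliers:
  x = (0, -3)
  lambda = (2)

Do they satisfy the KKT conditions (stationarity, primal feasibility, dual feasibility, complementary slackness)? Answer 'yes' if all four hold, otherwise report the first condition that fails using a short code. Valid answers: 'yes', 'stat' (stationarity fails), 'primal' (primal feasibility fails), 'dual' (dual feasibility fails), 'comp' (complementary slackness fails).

Gradient of f: grad f(x) = Q x + c = (0, 4)
Constraint values g_i(x) = a_i^T x - b_i:
  g_1((0, -3)) = 0
Stationarity residual: grad f(x) + sum_i lambda_i a_i = (0, 0)
  -> stationarity OK
Primal feasibility (all g_i <= 0): OK
Dual feasibility (all lambda_i >= 0): OK
Complementary slackness (lambda_i * g_i(x) = 0 for all i): OK

Verdict: yes, KKT holds.

yes


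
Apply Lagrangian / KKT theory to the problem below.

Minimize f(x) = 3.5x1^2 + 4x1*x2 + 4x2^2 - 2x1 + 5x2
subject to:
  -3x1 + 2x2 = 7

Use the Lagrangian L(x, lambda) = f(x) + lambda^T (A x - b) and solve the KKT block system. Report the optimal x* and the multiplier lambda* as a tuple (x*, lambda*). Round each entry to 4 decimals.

Form the Lagrangian:
  L(x, lambda) = (1/2) x^T Q x + c^T x + lambda^T (A x - b)
Stationarity (grad_x L = 0): Q x + c + A^T lambda = 0.
Primal feasibility: A x = b.

This gives the KKT block system:
  [ Q   A^T ] [ x     ]   [-c ]
  [ A    0  ] [ lambda ] = [ b ]

Solving the linear system:
  x*      = (-1.6622, 1.0068)
  lambda* = (-3.2027)
  f(x*)   = 15.3885

x* = (-1.6622, 1.0068), lambda* = (-3.2027)


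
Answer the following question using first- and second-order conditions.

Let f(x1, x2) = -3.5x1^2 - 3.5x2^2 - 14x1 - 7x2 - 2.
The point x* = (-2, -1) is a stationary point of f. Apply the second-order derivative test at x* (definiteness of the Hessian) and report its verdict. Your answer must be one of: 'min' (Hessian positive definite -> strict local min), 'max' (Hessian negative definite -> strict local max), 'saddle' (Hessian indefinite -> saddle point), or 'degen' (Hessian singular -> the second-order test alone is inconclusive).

Compute the Hessian H = grad^2 f:
  H = [[-7, 0], [0, -7]]
Verify stationarity: grad f(x*) = H x* + g = (0, 0).
Eigenvalues of H: -7, -7.
Both eigenvalues < 0, so H is negative definite -> x* is a strict local max.

max


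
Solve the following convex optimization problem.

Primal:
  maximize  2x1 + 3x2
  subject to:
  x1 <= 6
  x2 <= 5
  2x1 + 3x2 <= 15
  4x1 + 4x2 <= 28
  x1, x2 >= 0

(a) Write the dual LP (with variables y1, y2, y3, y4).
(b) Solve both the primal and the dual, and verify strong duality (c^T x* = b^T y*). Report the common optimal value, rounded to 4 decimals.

The standard primal-dual pair for 'max c^T x s.t. A x <= b, x >= 0' is:
  Dual:  min b^T y  s.t.  A^T y >= c,  y >= 0.

So the dual LP is:
  minimize  6y1 + 5y2 + 15y3 + 28y4
  subject to:
    y1 + 2y3 + 4y4 >= 2
    y2 + 3y3 + 4y4 >= 3
    y1, y2, y3, y4 >= 0

Solving the primal: x* = (6, 1).
  primal value c^T x* = 15.
Solving the dual: y* = (0, 0, 1, 0).
  dual value b^T y* = 15.
Strong duality: c^T x* = b^T y*. Confirmed.

15


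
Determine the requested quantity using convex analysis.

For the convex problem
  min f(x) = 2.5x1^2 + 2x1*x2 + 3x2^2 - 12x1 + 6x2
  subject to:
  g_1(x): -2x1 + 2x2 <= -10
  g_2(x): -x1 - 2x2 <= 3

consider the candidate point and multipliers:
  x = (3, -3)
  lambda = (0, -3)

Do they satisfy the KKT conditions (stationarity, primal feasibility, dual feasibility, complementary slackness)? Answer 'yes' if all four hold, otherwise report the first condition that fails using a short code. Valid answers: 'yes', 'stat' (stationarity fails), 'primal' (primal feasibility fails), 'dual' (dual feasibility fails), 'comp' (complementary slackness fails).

Gradient of f: grad f(x) = Q x + c = (-3, -6)
Constraint values g_i(x) = a_i^T x - b_i:
  g_1((3, -3)) = -2
  g_2((3, -3)) = 0
Stationarity residual: grad f(x) + sum_i lambda_i a_i = (0, 0)
  -> stationarity OK
Primal feasibility (all g_i <= 0): OK
Dual feasibility (all lambda_i >= 0): FAILS
Complementary slackness (lambda_i * g_i(x) = 0 for all i): OK

Verdict: the first failing condition is dual_feasibility -> dual.

dual


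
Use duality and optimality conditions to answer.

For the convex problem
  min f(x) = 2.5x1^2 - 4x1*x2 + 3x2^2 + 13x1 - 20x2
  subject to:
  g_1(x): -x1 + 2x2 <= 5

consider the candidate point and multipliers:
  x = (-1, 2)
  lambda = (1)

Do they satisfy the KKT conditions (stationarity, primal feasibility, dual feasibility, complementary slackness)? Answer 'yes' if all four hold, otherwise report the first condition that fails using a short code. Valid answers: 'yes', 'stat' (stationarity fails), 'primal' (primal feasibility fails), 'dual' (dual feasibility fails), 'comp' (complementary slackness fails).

Gradient of f: grad f(x) = Q x + c = (0, -4)
Constraint values g_i(x) = a_i^T x - b_i:
  g_1((-1, 2)) = 0
Stationarity residual: grad f(x) + sum_i lambda_i a_i = (-1, -2)
  -> stationarity FAILS
Primal feasibility (all g_i <= 0): OK
Dual feasibility (all lambda_i >= 0): OK
Complementary slackness (lambda_i * g_i(x) = 0 for all i): OK

Verdict: the first failing condition is stationarity -> stat.

stat


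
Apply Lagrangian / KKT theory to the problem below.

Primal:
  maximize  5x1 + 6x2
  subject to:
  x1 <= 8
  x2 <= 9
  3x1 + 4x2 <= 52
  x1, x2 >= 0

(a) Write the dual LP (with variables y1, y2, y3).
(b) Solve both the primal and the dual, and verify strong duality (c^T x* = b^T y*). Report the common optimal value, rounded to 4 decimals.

The standard primal-dual pair for 'max c^T x s.t. A x <= b, x >= 0' is:
  Dual:  min b^T y  s.t.  A^T y >= c,  y >= 0.

So the dual LP is:
  minimize  8y1 + 9y2 + 52y3
  subject to:
    y1 + 3y3 >= 5
    y2 + 4y3 >= 6
    y1, y2, y3 >= 0

Solving the primal: x* = (8, 7).
  primal value c^T x* = 82.
Solving the dual: y* = (0.5, 0, 1.5).
  dual value b^T y* = 82.
Strong duality: c^T x* = b^T y*. Confirmed.

82


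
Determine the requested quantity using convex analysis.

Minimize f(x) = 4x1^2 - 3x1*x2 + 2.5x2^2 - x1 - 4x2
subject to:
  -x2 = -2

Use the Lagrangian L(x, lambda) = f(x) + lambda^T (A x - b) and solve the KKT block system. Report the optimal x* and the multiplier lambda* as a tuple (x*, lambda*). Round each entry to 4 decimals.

Form the Lagrangian:
  L(x, lambda) = (1/2) x^T Q x + c^T x + lambda^T (A x - b)
Stationarity (grad_x L = 0): Q x + c + A^T lambda = 0.
Primal feasibility: A x = b.

This gives the KKT block system:
  [ Q   A^T ] [ x     ]   [-c ]
  [ A    0  ] [ lambda ] = [ b ]

Solving the linear system:
  x*      = (0.875, 2)
  lambda* = (3.375)
  f(x*)   = -1.0625

x* = (0.875, 2), lambda* = (3.375)


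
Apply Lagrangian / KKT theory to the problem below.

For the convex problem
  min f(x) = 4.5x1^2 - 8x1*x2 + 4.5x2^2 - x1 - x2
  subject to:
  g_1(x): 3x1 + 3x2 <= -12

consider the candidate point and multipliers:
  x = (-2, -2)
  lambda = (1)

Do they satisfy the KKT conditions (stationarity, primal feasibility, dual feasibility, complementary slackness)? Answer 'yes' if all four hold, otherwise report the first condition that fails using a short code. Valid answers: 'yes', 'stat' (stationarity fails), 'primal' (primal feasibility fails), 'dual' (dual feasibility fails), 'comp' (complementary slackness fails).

Gradient of f: grad f(x) = Q x + c = (-3, -3)
Constraint values g_i(x) = a_i^T x - b_i:
  g_1((-2, -2)) = 0
Stationarity residual: grad f(x) + sum_i lambda_i a_i = (0, 0)
  -> stationarity OK
Primal feasibility (all g_i <= 0): OK
Dual feasibility (all lambda_i >= 0): OK
Complementary slackness (lambda_i * g_i(x) = 0 for all i): OK

Verdict: yes, KKT holds.

yes


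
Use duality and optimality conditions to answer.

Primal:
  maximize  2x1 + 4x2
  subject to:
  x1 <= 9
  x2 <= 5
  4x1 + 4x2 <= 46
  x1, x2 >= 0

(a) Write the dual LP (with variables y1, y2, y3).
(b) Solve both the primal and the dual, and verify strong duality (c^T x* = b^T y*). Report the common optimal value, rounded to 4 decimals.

The standard primal-dual pair for 'max c^T x s.t. A x <= b, x >= 0' is:
  Dual:  min b^T y  s.t.  A^T y >= c,  y >= 0.

So the dual LP is:
  minimize  9y1 + 5y2 + 46y3
  subject to:
    y1 + 4y3 >= 2
    y2 + 4y3 >= 4
    y1, y2, y3 >= 0

Solving the primal: x* = (6.5, 5).
  primal value c^T x* = 33.
Solving the dual: y* = (0, 2, 0.5).
  dual value b^T y* = 33.
Strong duality: c^T x* = b^T y*. Confirmed.

33


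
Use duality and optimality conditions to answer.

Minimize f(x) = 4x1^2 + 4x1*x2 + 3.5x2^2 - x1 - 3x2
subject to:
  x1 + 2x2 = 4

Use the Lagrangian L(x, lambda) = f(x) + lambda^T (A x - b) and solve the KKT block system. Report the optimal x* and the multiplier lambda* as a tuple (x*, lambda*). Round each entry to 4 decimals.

Form the Lagrangian:
  L(x, lambda) = (1/2) x^T Q x + c^T x + lambda^T (A x - b)
Stationarity (grad_x L = 0): Q x + c + A^T lambda = 0.
Primal feasibility: A x = b.

This gives the KKT block system:
  [ Q   A^T ] [ x     ]   [-c ]
  [ A    0  ] [ lambda ] = [ b ]

Solving the linear system:
  x*      = (-0.2609, 2.1304)
  lambda* = (-5.4348)
  f(x*)   = 7.8043

x* = (-0.2609, 2.1304), lambda* = (-5.4348)


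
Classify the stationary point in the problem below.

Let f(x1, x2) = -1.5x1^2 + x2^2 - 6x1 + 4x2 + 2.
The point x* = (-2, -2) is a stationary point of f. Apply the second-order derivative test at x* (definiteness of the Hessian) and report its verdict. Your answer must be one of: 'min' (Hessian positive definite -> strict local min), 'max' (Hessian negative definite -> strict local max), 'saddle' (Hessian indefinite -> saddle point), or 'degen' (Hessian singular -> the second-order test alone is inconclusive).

Compute the Hessian H = grad^2 f:
  H = [[-3, 0], [0, 2]]
Verify stationarity: grad f(x*) = H x* + g = (0, 0).
Eigenvalues of H: -3, 2.
Eigenvalues have mixed signs, so H is indefinite -> x* is a saddle point.

saddle


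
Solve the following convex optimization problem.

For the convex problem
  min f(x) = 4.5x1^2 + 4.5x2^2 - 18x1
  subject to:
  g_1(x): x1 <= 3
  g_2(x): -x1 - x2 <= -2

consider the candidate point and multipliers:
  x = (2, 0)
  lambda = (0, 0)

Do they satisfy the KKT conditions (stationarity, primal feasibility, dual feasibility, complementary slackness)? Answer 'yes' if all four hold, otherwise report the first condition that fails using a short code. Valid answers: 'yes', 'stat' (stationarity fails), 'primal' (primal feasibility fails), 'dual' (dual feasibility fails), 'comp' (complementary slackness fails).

Gradient of f: grad f(x) = Q x + c = (0, 0)
Constraint values g_i(x) = a_i^T x - b_i:
  g_1((2, 0)) = -1
  g_2((2, 0)) = 0
Stationarity residual: grad f(x) + sum_i lambda_i a_i = (0, 0)
  -> stationarity OK
Primal feasibility (all g_i <= 0): OK
Dual feasibility (all lambda_i >= 0): OK
Complementary slackness (lambda_i * g_i(x) = 0 for all i): OK

Verdict: yes, KKT holds.

yes


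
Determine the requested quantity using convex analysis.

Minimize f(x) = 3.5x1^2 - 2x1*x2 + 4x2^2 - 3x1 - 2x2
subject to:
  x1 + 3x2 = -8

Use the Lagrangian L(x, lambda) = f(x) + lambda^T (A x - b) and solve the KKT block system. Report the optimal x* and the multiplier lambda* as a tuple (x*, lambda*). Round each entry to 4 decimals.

Form the Lagrangian:
  L(x, lambda) = (1/2) x^T Q x + c^T x + lambda^T (A x - b)
Stationarity (grad_x L = 0): Q x + c + A^T lambda = 0.
Primal feasibility: A x = b.

This gives the KKT block system:
  [ Q   A^T ] [ x     ]   [-c ]
  [ A    0  ] [ lambda ] = [ b ]

Solving the linear system:
  x*      = (-1.0964, -2.3012)
  lambda* = (6.0723)
  f(x*)   = 28.2349

x* = (-1.0964, -2.3012), lambda* = (6.0723)


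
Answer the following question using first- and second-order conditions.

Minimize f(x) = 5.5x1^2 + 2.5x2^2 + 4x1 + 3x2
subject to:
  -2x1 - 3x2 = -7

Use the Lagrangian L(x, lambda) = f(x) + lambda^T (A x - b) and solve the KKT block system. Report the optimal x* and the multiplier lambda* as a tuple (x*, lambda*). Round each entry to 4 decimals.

Form the Lagrangian:
  L(x, lambda) = (1/2) x^T Q x + c^T x + lambda^T (A x - b)
Stationarity (grad_x L = 0): Q x + c + A^T lambda = 0.
Primal feasibility: A x = b.

This gives the KKT block system:
  [ Q   A^T ] [ x     ]   [-c ]
  [ A    0  ] [ lambda ] = [ b ]

Solving the linear system:
  x*      = (0.437, 2.042)
  lambda* = (4.4034)
  f(x*)   = 19.3487

x* = (0.437, 2.042), lambda* = (4.4034)


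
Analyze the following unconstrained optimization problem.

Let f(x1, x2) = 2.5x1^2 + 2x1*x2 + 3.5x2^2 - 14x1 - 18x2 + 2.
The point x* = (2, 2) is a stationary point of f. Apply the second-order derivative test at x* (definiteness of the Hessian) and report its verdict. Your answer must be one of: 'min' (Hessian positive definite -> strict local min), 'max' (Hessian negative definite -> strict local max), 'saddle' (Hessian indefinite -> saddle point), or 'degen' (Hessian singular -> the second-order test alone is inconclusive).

Compute the Hessian H = grad^2 f:
  H = [[5, 2], [2, 7]]
Verify stationarity: grad f(x*) = H x* + g = (0, 0).
Eigenvalues of H: 3.7639, 8.2361.
Both eigenvalues > 0, so H is positive definite -> x* is a strict local min.

min
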